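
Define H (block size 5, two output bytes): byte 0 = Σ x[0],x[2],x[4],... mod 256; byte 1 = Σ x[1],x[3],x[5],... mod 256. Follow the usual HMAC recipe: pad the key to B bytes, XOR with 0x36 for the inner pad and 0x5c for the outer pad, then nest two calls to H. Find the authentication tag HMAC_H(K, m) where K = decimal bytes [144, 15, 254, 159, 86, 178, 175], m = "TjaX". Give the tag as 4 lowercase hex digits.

c86b

Key decimal bytes [144, 15, 254, 159, 86, 178, 175] = 90 0f fe 9f 56 b2 af is 7 bytes > B = 5, so hash it first: H(key) = 93 60, then zero-pad to 5 bytes: K' = 93 60 00 00 00.
K' ⊕ ipad = a5 56 36 36 36.  K' ⊕ opad = cf 3c 5c 5c 5c.
Inner input = (K'⊕ipad) ∥ m = a5 56 36 36 36 ∥ 54 6a 61 58.
Inner hash: even-index sum = 467 mod 256 = 211; odd-index sum = 321 mod 256 = 65 → d3 41.
Outer input = (K'⊕opad) ∥ inner = cf 3c 5c 5c 5c ∥ d3 41.
Outer hash (tag): even-index sum = 456 mod 256 = 200; odd-index sum = 363 mod 256 = 107 → c8 6b.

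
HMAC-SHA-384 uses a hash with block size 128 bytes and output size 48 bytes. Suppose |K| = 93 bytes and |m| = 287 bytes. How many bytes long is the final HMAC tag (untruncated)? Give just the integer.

The tag is one SHA-384 digest: 48 bytes.

48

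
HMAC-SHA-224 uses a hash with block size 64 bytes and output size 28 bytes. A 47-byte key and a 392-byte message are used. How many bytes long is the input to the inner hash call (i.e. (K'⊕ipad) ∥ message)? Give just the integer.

456

Key is 47 ≤ 64 bytes, zero-padded: |K'| = 64.
Inner input = (K'⊕ipad) ∥ m → 64 + 392 = 456 bytes.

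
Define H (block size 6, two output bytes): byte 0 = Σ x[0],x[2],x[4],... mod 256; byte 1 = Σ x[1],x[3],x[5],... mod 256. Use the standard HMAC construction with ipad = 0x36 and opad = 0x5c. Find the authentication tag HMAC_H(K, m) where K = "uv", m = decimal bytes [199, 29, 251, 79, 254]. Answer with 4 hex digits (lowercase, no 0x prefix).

Key "uv" = 75 76 is 2 bytes ≤ B = 6; zero-pad to 6 bytes: K' = 75 76 00 00 00 00.
K' ⊕ ipad = 43 40 36 36 36 36.  K' ⊕ opad = 29 2a 5c 5c 5c 5c.
Inner input = (K'⊕ipad) ∥ m = 43 40 36 36 36 36 ∥ c7 1d fb 4f fe.
Inner hash: even-index sum = 879 mod 256 = 111; odd-index sum = 280 mod 256 = 24 → 6f 18.
Outer input = (K'⊕opad) ∥ inner = 29 2a 5c 5c 5c 5c ∥ 6f 18.
Outer hash (tag): even-index sum = 336 mod 256 = 80; odd-index sum = 250 mod 256 = 250 → 50 fa.

50fa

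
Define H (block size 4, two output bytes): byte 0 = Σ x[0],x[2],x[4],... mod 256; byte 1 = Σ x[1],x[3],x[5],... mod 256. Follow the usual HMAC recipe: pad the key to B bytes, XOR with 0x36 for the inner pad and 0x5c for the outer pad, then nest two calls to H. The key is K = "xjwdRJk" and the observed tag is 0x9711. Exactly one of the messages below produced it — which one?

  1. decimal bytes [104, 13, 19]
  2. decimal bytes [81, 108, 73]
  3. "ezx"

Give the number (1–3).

1

Key "xjwdRJk" = 78 6a 77 64 52 4a 6b is 7 bytes > B = 4, so hash it first: H(key) = ac 18, then zero-pad to 4 bytes: K' = ac 18 00 00.
K' ⊕ ipad = 9a 2e 36 36; K' ⊕ opad = f0 44 5c 5c.
m1: inner = H(9a 2e 36 36 68 0d 13) = 4b 71; tag = H(f0 44 5c 5c 4b 71) = 9711 ← matches
m2: inner = H(9a 2e 36 36 51 6c 49) = 6a d0; tag = H(f0 44 5c 5c 6a d0) = b670
m3: inner = H(9a 2e 36 36 65 7a 78) = ad de; tag = H(f0 44 5c 5c ad de) = f97e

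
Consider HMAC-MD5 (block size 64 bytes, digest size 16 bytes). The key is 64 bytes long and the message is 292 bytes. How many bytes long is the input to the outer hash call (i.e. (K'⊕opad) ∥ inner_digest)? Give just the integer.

Key is 64 ≤ 64 bytes, zero-padded: |K'| = 64.
Outer input = (K'⊕opad) ∥ H(inner) → 64 + 16 = 80 bytes.

80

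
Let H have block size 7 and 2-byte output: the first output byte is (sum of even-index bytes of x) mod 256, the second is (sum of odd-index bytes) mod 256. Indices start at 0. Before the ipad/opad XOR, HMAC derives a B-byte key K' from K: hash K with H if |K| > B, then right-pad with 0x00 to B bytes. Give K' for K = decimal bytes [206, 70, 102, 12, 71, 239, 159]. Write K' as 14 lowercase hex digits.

ce46660c47ef9f

Key decimal bytes [206, 70, 102, 12, 71, 239, 159] = ce 46 66 0c 47 ef 9f is exactly B = 7 bytes: K' = ce 46 66 0c 47 ef 9f.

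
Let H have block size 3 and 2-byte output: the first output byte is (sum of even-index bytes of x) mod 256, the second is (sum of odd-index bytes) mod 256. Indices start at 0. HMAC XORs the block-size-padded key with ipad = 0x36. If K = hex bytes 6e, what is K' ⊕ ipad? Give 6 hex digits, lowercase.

Key hex bytes 6e is 1 byte ≤ B = 3; zero-pad to 3 bytes: K' = 6e 00 00.
XOR each byte with 0x36: 6e⊕36=58, 00⊕36=36, 00⊕36=36.

583636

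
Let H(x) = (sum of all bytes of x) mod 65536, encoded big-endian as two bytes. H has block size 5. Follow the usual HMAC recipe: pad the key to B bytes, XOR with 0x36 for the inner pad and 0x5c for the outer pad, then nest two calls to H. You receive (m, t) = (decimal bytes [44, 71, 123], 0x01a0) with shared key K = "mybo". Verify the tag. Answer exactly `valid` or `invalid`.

valid

Key "mybo" = 6d 79 62 6f is 4 bytes ≤ B = 5; zero-pad to 5 bytes: K' = 6d 79 62 6f 00.
K' ⊕ ipad = 5b 4f 54 59 36; K' ⊕ opad = 31 25 3e 33 5c.
Inner hash: sum = 91+79+84+89+54+44+71+123 = 635 → 02 7b.
Outer hash (recomputed tag): sum = 49+37+62+51+92+2+123 = 416 → 01 a0.
Recomputed tag = 01a0; claimed = 01a0 → match.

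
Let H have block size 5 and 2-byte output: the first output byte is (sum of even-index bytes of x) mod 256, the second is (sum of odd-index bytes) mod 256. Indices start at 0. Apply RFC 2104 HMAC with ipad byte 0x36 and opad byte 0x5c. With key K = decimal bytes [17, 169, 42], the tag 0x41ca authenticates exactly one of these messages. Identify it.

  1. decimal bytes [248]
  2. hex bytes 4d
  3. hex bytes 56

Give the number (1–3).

Key decimal bytes [17, 169, 42] = 11 a9 2a is 3 bytes ≤ B = 5; zero-pad to 5 bytes: K' = 11 a9 2a 00 00.
K' ⊕ ipad = 27 9f 1c 36 36; K' ⊕ opad = 4d f5 76 5c 5c.
m1: inner = H(27 9f 1c 36 36 f8) = 79 cd; tag = H(4d f5 76 5c 5c 79 cd) = ecca
m2: inner = H(27 9f 1c 36 36 4d) = 79 22; tag = H(4d f5 76 5c 5c 79 22) = 41ca ← matches
m3: inner = H(27 9f 1c 36 36 56) = 79 2b; tag = H(4d f5 76 5c 5c 79 2b) = 4aca

2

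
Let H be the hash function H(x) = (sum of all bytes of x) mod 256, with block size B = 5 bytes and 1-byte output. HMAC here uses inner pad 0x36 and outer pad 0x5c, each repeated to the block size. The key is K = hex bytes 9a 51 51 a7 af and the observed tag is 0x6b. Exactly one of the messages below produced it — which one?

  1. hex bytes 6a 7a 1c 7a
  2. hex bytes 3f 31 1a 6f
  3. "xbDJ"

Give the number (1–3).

2

Key hex bytes 9a 51 51 a7 af is exactly B = 5 bytes: K' = 9a 51 51 a7 af.
K' ⊕ ipad = ac 67 67 91 99; K' ⊕ opad = c6 0d 0d fb f3.
m1: inner = H(ac 67 67 91 99 6a 7a 1c 7a) = 1e; tag = H(c6 0d 0d fb f3 1e) = ec
m2: inner = H(ac 67 67 91 99 3f 31 1a 6f) = 9d; tag = H(c6 0d 0d fb f3 9d) = 6b ← matches
m3: inner = H(ac 67 67 91 99 78 62 44 4a) = 0c; tag = H(c6 0d 0d fb f3 0c) = da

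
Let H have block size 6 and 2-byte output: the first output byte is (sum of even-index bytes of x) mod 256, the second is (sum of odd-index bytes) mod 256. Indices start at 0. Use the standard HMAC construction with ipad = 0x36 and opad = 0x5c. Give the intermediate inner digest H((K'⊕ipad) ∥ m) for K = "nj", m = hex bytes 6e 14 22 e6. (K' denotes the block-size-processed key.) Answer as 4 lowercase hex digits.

Key "nj" = 6e 6a is 2 bytes ≤ B = 6; zero-pad to 6 bytes: K' = 6e 6a 00 00 00 00.
K' ⊕ ipad = 58 5c 36 36 36 36.
Inner input = 58 5c 36 36 36 36 ∥ 6e 14 22 e6.
Inner hash: even-index sum = 340 mod 256 = 84; odd-index sum = 450 mod 256 = 194 → 54 c2.

54c2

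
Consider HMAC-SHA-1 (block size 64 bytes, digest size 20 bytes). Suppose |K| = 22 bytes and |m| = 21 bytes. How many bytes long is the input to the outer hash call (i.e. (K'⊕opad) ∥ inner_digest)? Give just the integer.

84

Key is 22 ≤ 64 bytes, zero-padded: |K'| = 64.
Outer input = (K'⊕opad) ∥ H(inner) → 64 + 20 = 84 bytes.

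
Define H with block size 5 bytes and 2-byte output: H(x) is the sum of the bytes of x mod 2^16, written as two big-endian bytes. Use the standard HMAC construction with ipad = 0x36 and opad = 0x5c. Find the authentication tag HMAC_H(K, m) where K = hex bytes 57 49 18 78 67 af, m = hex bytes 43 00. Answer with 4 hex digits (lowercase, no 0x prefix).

0216

Key hex bytes 57 49 18 78 67 af is 6 bytes > B = 5, so hash it first: H(key) = 02 46, then zero-pad to 5 bytes: K' = 02 46 00 00 00.
K' ⊕ ipad = 34 70 36 36 36.  K' ⊕ opad = 5e 1a 5c 5c 5c.
Inner input = (K'⊕ipad) ∥ m = 34 70 36 36 36 ∥ 43 00.
Inner hash: sum = 52+112+54+54+54+67+0 = 393 → 01 89.
Outer input = (K'⊕opad) ∥ inner = 5e 1a 5c 5c 5c ∥ 01 89.
Outer hash (tag): sum = 94+26+92+92+92+1+137 = 534 → 02 16.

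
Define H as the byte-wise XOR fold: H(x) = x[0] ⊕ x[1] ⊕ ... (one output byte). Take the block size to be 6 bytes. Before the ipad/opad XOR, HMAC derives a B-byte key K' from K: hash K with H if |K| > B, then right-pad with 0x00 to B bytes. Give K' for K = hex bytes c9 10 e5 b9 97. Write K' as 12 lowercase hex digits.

Key hex bytes c9 10 e5 b9 97 is 5 bytes ≤ B = 6; zero-pad to 6 bytes: K' = c9 10 e5 b9 97 00.

c910e5b99700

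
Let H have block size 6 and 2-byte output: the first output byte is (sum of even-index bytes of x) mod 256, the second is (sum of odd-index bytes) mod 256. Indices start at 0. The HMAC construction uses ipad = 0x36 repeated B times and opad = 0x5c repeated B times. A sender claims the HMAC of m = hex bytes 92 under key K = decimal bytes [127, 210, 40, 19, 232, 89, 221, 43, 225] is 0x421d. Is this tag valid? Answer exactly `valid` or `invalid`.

invalid

Key decimal bytes [127, 210, 40, 19, 232, 89, 221, 43, 225] = 7f d2 28 13 e8 59 dd 2b e1 is 9 bytes > B = 6, so hash it first: H(key) = 4d 69, then zero-pad to 6 bytes: K' = 4d 69 00 00 00 00.
K' ⊕ ipad = 7b 5f 36 36 36 36; K' ⊕ opad = 11 35 5c 5c 5c 5c.
Inner hash: even-index sum = 377 mod 256 = 121; odd-index sum = 203 mod 256 = 203 → 79 cb.
Outer hash (recomputed tag): even-index sum = 322 mod 256 = 66; odd-index sum = 440 mod 256 = 184 → 42 b8.
Recomputed tag = 42b8; claimed = 421d → mismatch.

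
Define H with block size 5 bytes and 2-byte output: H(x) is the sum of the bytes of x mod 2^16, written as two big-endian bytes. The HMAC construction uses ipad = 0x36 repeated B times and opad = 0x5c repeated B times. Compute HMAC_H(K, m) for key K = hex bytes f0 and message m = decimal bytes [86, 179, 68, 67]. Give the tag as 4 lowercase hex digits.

024d

Key hex bytes f0 is 1 byte ≤ B = 5; zero-pad to 5 bytes: K' = f0 00 00 00 00.
K' ⊕ ipad = c6 36 36 36 36.  K' ⊕ opad = ac 5c 5c 5c 5c.
Inner input = (K'⊕ipad) ∥ m = c6 36 36 36 36 ∥ 56 b3 44 43.
Inner hash: sum = 198+54+54+54+54+86+179+68+67 = 814 → 03 2e.
Outer input = (K'⊕opad) ∥ inner = ac 5c 5c 5c 5c ∥ 03 2e.
Outer hash (tag): sum = 172+92+92+92+92+3+46 = 589 → 02 4d.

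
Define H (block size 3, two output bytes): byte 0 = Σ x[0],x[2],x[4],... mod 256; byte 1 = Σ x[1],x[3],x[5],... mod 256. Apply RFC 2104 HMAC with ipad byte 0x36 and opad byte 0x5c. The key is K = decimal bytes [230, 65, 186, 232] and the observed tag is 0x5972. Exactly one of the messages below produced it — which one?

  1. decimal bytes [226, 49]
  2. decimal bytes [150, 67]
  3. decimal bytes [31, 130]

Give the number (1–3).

Key decimal bytes [230, 65, 186, 232] = e6 41 ba e8 is 4 bytes > B = 3, so hash it first: H(key) = a0 29, then zero-pad to 3 bytes: K' = a0 29 00.
K' ⊕ ipad = 96 1f 36; K' ⊕ opad = fc 75 5c.
m1: inner = H(96 1f 36 e2 31) = fd 01; tag = H(fc 75 5c fd 01) = 5972 ← matches
m2: inner = H(96 1f 36 96 43) = 0f b5; tag = H(fc 75 5c 0f b5) = 0d84
m3: inner = H(96 1f 36 1f 82) = 4e 3e; tag = H(fc 75 5c 4e 3e) = 96c3

1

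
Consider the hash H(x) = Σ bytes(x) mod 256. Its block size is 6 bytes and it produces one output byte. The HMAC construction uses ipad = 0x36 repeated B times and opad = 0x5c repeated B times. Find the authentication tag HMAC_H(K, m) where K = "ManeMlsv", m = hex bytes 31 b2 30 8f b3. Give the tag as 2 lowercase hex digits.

c3

Key "ManeMlsv" = 4d 61 6e 65 4d 6c 73 76 is 8 bytes > B = 6, so hash it first: H(key) = 23, then zero-pad to 6 bytes: K' = 23 00 00 00 00 00.
K' ⊕ ipad = 15 36 36 36 36 36.  K' ⊕ opad = 7f 5c 5c 5c 5c 5c.
Inner input = (K'⊕ipad) ∥ m = 15 36 36 36 36 36 ∥ 31 b2 30 8f b3.
Inner hash: sum = 21+54+54+54+54+54+49+178+48+143+179 = 888; mod 256 = 120 → 78.
Outer input = (K'⊕opad) ∥ inner = 7f 5c 5c 5c 5c 5c ∥ 78.
Outer hash (tag): sum = 127+92+92+92+92+92+120 = 707; mod 256 = 195 → c3.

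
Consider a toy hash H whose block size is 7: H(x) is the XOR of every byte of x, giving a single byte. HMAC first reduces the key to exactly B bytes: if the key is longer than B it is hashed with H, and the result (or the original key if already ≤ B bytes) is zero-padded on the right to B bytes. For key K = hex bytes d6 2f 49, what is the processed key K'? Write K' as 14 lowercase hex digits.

d62f4900000000

Key hex bytes d6 2f 49 is 3 bytes ≤ B = 7; zero-pad to 7 bytes: K' = d6 2f 49 00 00 00 00.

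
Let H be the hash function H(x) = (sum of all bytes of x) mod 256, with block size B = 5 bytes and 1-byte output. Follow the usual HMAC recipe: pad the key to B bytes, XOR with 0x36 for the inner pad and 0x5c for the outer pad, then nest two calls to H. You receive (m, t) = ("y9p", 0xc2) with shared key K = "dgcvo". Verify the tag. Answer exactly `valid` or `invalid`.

Key "dgcvo" = 64 67 63 76 6f is exactly B = 5 bytes: K' = 64 67 63 76 6f.
K' ⊕ ipad = 52 51 55 40 59; K' ⊕ opad = 38 3b 3f 2a 33.
Inner hash: sum = 82+81+85+64+89+121+57+112 = 691; mod 256 = 179 → b3.
Outer hash (recomputed tag): sum = 56+59+63+42+51+179 = 450; mod 256 = 194 → c2.
Recomputed tag = c2; claimed = c2 → match.

valid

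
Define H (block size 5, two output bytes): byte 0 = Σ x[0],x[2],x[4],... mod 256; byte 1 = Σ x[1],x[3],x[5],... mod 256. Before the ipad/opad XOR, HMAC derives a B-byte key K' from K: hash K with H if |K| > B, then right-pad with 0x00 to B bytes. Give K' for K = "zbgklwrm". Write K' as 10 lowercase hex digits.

bfb1000000

|K| = 8 > B = 5, so first hash the key.
H(K): even-index sum = 447 mod 256 = 191; odd-index sum = 433 mod 256 = 177 → bf b1.
Zero-pad H(K) = bf b1 to 5 bytes: K' = bf b1 00 00 00.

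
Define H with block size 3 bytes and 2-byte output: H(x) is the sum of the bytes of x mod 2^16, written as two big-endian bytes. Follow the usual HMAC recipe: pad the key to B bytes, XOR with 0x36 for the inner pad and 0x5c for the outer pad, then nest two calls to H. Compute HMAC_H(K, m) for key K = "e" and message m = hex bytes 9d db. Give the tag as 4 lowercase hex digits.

012a

Key "e" = 65 is 1 byte ≤ B = 3; zero-pad to 3 bytes: K' = 65 00 00.
K' ⊕ ipad = 53 36 36.  K' ⊕ opad = 39 5c 5c.
Inner input = (K'⊕ipad) ∥ m = 53 36 36 ∥ 9d db.
Inner hash: sum = 83+54+54+157+219 = 567 → 02 37.
Outer input = (K'⊕opad) ∥ inner = 39 5c 5c ∥ 02 37.
Outer hash (tag): sum = 57+92+92+2+55 = 298 → 01 2a.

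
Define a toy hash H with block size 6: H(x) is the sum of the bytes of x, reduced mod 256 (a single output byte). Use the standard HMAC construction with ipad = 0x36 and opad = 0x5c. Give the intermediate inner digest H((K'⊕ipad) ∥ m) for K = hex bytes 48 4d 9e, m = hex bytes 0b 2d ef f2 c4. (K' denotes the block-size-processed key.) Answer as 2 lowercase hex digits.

Key hex bytes 48 4d 9e is 3 bytes ≤ B = 6; zero-pad to 6 bytes: K' = 48 4d 9e 00 00 00.
K' ⊕ ipad = 7e 7b a8 36 36 36.
Inner input = 7e 7b a8 36 36 36 ∥ 0b 2d ef f2 c4.
Inner hash: sum = 126+123+168+54+54+54+11+45+239+242+196 = 1312; mod 256 = 32 → 20.

20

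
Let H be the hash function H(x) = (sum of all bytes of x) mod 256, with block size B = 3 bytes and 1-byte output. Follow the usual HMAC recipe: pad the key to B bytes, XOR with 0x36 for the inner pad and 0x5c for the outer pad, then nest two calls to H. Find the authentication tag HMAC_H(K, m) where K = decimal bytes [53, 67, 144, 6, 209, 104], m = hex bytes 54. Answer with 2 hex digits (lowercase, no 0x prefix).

Key decimal bytes [53, 67, 144, 6, 209, 104] = 35 43 90 06 d1 68 is 6 bytes > B = 3, so hash it first: H(key) = 47, then zero-pad to 3 bytes: K' = 47 00 00.
K' ⊕ ipad = 71 36 36.  K' ⊕ opad = 1b 5c 5c.
Inner input = (K'⊕ipad) ∥ m = 71 36 36 ∥ 54.
Inner hash: sum = 113+54+54+84 = 305; mod 256 = 49 → 31.
Outer input = (K'⊕opad) ∥ inner = 1b 5c 5c ∥ 31.
Outer hash (tag): sum = 27+92+92+49 = 260; mod 256 = 4 → 04.

04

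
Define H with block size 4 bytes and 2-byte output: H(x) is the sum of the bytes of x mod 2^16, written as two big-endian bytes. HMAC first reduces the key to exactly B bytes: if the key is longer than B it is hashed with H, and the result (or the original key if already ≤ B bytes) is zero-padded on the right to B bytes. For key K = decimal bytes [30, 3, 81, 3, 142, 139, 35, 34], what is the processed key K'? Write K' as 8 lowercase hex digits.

|K| = 8 > B = 4, so first hash the key.
H(K): sum = 30+3+81+3+142+139+35+34 = 467 → 01 d3.
Zero-pad H(K) = 01 d3 to 4 bytes: K' = 01 d3 00 00.

01d30000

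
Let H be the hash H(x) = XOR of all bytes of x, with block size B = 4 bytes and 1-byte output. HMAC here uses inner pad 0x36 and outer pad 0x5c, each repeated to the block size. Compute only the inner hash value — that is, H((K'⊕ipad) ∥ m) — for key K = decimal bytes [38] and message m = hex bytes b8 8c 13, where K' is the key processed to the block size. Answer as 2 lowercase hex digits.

Key decimal bytes [38] = 26 is 1 byte ≤ B = 4; zero-pad to 4 bytes: K' = 26 00 00 00.
K' ⊕ ipad = 10 36 36 36.
Inner input = 10 36 36 36 ∥ b8 8c 13.
Inner hash: XOR 10⊕36⊕36⊕36⊕b8⊕8c⊕13 = 01.

01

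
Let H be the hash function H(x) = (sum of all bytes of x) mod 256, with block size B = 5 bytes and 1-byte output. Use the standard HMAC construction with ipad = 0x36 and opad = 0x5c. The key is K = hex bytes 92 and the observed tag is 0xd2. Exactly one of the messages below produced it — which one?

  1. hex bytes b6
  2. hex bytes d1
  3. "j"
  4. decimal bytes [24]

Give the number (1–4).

4

Key hex bytes 92 is 1 byte ≤ B = 5; zero-pad to 5 bytes: K' = 92 00 00 00 00.
K' ⊕ ipad = a4 36 36 36 36; K' ⊕ opad = ce 5c 5c 5c 5c.
m1: inner = H(a4 36 36 36 36 b6) = 32; tag = H(ce 5c 5c 5c 5c 32) = 70
m2: inner = H(a4 36 36 36 36 d1) = 4d; tag = H(ce 5c 5c 5c 5c 4d) = 8b
m3: inner = H(a4 36 36 36 36 6a) = e6; tag = H(ce 5c 5c 5c 5c e6) = 24
m4: inner = H(a4 36 36 36 36 18) = 94; tag = H(ce 5c 5c 5c 5c 94) = d2 ← matches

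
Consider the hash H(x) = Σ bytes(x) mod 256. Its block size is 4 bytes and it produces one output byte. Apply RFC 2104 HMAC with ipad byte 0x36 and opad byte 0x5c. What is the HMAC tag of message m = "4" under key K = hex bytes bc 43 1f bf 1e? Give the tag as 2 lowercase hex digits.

5e

Key hex bytes bc 43 1f bf 1e is 5 bytes > B = 4, so hash it first: H(key) = fb, then zero-pad to 4 bytes: K' = fb 00 00 00.
K' ⊕ ipad = cd 36 36 36.  K' ⊕ opad = a7 5c 5c 5c.
Inner input = (K'⊕ipad) ∥ m = cd 36 36 36 ∥ 34.
Inner hash: sum = 205+54+54+54+52 = 419; mod 256 = 163 → a3.
Outer input = (K'⊕opad) ∥ inner = a7 5c 5c 5c ∥ a3.
Outer hash (tag): sum = 167+92+92+92+163 = 606; mod 256 = 94 → 5e.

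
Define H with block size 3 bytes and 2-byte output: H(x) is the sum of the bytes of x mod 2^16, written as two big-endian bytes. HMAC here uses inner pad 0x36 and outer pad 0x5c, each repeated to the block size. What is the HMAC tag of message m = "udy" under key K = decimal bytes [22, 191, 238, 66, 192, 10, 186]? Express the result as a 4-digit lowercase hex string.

020e

Key decimal bytes [22, 191, 238, 66, 192, 10, 186] = 16 bf ee 42 c0 0a ba is 7 bytes > B = 3, so hash it first: H(key) = 03 89, then zero-pad to 3 bytes: K' = 03 89 00.
K' ⊕ ipad = 35 bf 36.  K' ⊕ opad = 5f d5 5c.
Inner input = (K'⊕ipad) ∥ m = 35 bf 36 ∥ 75 64 79.
Inner hash: sum = 53+191+54+117+100+121 = 636 → 02 7c.
Outer input = (K'⊕opad) ∥ inner = 5f d5 5c ∥ 02 7c.
Outer hash (tag): sum = 95+213+92+2+124 = 526 → 02 0e.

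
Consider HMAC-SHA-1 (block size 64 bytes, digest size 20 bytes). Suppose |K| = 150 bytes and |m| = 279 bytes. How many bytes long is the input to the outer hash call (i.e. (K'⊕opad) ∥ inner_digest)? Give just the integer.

84

Key is 150 > 64 bytes, so it is hashed to 20 bytes then zero-padded to 64: |K'| = 64.
Outer input = (K'⊕opad) ∥ H(inner) → 64 + 20 = 84 bytes.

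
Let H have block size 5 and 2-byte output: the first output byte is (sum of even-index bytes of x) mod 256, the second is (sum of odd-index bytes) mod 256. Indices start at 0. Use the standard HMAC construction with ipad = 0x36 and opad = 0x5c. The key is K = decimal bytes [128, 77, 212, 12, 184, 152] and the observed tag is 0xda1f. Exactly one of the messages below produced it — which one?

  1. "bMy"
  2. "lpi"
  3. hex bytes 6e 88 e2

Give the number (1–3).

2

Key decimal bytes [128, 77, 212, 12, 184, 152] = 80 4d d4 0c b8 98 is 6 bytes > B = 5, so hash it first: H(key) = 0c f1, then zero-pad to 5 bytes: K' = 0c f1 00 00 00.
K' ⊕ ipad = 3a c7 36 36 36; K' ⊕ opad = 50 ad 5c 5c 5c.
m1: inner = H(3a c7 36 36 36 62 4d 79) = f3 d8; tag = H(50 ad 5c 5c 5c f3 d8) = e0fc
m2: inner = H(3a c7 36 36 36 6c 70 69) = 16 d2; tag = H(50 ad 5c 5c 5c 16 d2) = da1f ← matches
m3: inner = H(3a c7 36 36 36 6e 88 e2) = 2e 4d; tag = H(50 ad 5c 5c 5c 2e 4d) = 5537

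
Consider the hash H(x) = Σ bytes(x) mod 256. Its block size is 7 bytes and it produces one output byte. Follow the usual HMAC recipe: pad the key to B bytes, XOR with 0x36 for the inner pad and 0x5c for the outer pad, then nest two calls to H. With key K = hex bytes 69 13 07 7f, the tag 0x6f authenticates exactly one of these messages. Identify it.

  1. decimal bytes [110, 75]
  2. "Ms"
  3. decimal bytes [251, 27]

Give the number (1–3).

1

Key hex bytes 69 13 07 7f is 4 bytes ≤ B = 7; zero-pad to 7 bytes: K' = 69 13 07 7f 00 00 00.
K' ⊕ ipad = 5f 25 31 49 36 36 36; K' ⊕ opad = 35 4f 5b 23 5c 5c 5c.
m1: inner = H(5f 25 31 49 36 36 36 6e 4b) = 59; tag = H(35 4f 5b 23 5c 5c 5c 59) = 6f ← matches
m2: inner = H(5f 25 31 49 36 36 36 4d 73) = 60; tag = H(35 4f 5b 23 5c 5c 5c 60) = 76
m3: inner = H(5f 25 31 49 36 36 36 fb 1b) = b6; tag = H(35 4f 5b 23 5c 5c 5c b6) = cc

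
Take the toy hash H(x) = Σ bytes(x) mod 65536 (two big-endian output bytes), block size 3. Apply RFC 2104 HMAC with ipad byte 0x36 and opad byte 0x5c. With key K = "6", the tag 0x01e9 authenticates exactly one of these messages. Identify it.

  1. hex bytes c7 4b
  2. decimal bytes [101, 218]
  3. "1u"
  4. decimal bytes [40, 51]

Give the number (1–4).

Key "6" = 36 is 1 byte ≤ B = 3; zero-pad to 3 bytes: K' = 36 00 00.
K' ⊕ ipad = 00 36 36; K' ⊕ opad = 6a 5c 5c.
m1: inner = H(00 36 36 c7 4b) = 01 7e; tag = H(6a 5c 5c 01 7e) = 01a1
m2: inner = H(00 36 36 65 da) = 01 ab; tag = H(6a 5c 5c 01 ab) = 01ce
m3: inner = H(00 36 36 31 75) = 01 12; tag = H(6a 5c 5c 01 12) = 0135
m4: inner = H(00 36 36 28 33) = 00 c7; tag = H(6a 5c 5c 00 c7) = 01e9 ← matches

4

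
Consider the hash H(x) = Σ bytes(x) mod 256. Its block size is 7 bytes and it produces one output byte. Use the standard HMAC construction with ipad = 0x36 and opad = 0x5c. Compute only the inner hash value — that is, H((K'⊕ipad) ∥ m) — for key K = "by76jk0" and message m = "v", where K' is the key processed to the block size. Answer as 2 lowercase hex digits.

Key "by76jk0" = 62 79 37 36 6a 6b 30 is exactly B = 7 bytes: K' = 62 79 37 36 6a 6b 30.
K' ⊕ ipad = 54 4f 01 00 5c 5d 06.
Inner input = 54 4f 01 00 5c 5d 06 ∥ 76.
Inner hash: sum = 84+79+1+0+92+93+6+118 = 473; mod 256 = 217 → d9.

d9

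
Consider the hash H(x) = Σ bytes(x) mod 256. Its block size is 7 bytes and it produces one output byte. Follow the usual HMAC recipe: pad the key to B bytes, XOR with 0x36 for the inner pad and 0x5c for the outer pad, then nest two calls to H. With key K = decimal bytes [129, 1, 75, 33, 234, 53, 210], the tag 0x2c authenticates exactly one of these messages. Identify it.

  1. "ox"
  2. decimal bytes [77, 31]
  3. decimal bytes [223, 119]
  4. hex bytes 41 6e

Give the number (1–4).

Key decimal bytes [129, 1, 75, 33, 234, 53, 210] = 81 01 4b 21 ea 35 d2 is exactly B = 7 bytes: K' = 81 01 4b 21 ea 35 d2.
K' ⊕ ipad = b7 37 7d 17 dc 03 e4; K' ⊕ opad = dd 5d 17 7d b6 69 8e.
m1: inner = H(b7 37 7d 17 dc 03 e4 6f 78) = 2c; tag = H(dd 5d 17 7d b6 69 8e 2c) = a7
m2: inner = H(b7 37 7d 17 dc 03 e4 4d 1f) = b1; tag = H(dd 5d 17 7d b6 69 8e b1) = 2c ← matches
m3: inner = H(b7 37 7d 17 dc 03 e4 df 77) = 9b; tag = H(dd 5d 17 7d b6 69 8e 9b) = 16
m4: inner = H(b7 37 7d 17 dc 03 e4 41 6e) = f4; tag = H(dd 5d 17 7d b6 69 8e f4) = 6f

2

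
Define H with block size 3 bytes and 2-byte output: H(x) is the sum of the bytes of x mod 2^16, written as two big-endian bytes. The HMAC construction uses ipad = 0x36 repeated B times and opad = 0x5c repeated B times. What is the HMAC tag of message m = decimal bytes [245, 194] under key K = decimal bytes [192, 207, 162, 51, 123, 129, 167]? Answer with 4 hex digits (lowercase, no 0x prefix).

Key decimal bytes [192, 207, 162, 51, 123, 129, 167] = c0 cf a2 33 7b 81 a7 is 7 bytes > B = 3, so hash it first: H(key) = 04 07, then zero-pad to 3 bytes: K' = 04 07 00.
K' ⊕ ipad = 32 31 36.  K' ⊕ opad = 58 5b 5c.
Inner input = (K'⊕ipad) ∥ m = 32 31 36 ∥ f5 c2.
Inner hash: sum = 50+49+54+245+194 = 592 → 02 50.
Outer input = (K'⊕opad) ∥ inner = 58 5b 5c ∥ 02 50.
Outer hash (tag): sum = 88+91+92+2+80 = 353 → 01 61.

0161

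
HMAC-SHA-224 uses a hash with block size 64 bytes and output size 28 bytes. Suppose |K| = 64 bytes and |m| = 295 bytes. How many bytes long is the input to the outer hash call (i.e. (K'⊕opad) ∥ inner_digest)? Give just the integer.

92

Key is 64 ≤ 64 bytes, zero-padded: |K'| = 64.
Outer input = (K'⊕opad) ∥ H(inner) → 64 + 28 = 92 bytes.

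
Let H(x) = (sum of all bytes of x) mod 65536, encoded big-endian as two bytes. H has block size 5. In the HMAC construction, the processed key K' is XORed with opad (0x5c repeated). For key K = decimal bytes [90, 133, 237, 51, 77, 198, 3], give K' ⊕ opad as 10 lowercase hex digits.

5f495c5c5c

Key decimal bytes [90, 133, 237, 51, 77, 198, 3] = 5a 85 ed 33 4d c6 03 is 7 bytes > B = 5, so hash it first: H(key) = 03 15, then zero-pad to 5 bytes: K' = 03 15 00 00 00.
XOR each byte with 0x5c: 03⊕5c=5f, 15⊕5c=49, 00⊕5c=5c, 00⊕5c=5c, 00⊕5c=5c.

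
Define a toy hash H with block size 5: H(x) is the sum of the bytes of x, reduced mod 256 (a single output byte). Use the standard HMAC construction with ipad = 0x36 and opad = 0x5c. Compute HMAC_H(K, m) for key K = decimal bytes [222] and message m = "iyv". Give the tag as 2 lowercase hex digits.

0a

Key decimal bytes [222] = de is 1 byte ≤ B = 5; zero-pad to 5 bytes: K' = de 00 00 00 00.
K' ⊕ ipad = e8 36 36 36 36.  K' ⊕ opad = 82 5c 5c 5c 5c.
Inner input = (K'⊕ipad) ∥ m = e8 36 36 36 36 ∥ 69 79 76.
Inner hash: sum = 232+54+54+54+54+105+121+118 = 792; mod 256 = 24 → 18.
Outer input = (K'⊕opad) ∥ inner = 82 5c 5c 5c 5c ∥ 18.
Outer hash (tag): sum = 130+92+92+92+92+24 = 522; mod 256 = 10 → 0a.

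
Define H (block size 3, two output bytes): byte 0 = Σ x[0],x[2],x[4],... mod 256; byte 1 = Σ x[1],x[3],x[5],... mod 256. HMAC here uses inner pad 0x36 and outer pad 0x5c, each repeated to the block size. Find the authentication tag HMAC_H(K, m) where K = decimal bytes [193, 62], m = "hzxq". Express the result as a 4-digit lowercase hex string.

e17a

Key decimal bytes [193, 62] = c1 3e is 2 bytes ≤ B = 3; zero-pad to 3 bytes: K' = c1 3e 00.
K' ⊕ ipad = f7 08 36.  K' ⊕ opad = 9d 62 5c.
Inner input = (K'⊕ipad) ∥ m = f7 08 36 ∥ 68 7a 78 71.
Inner hash: even-index sum = 536 mod 256 = 24; odd-index sum = 232 mod 256 = 232 → 18 e8.
Outer input = (K'⊕opad) ∥ inner = 9d 62 5c ∥ 18 e8.
Outer hash (tag): even-index sum = 481 mod 256 = 225; odd-index sum = 122 mod 256 = 122 → e1 7a.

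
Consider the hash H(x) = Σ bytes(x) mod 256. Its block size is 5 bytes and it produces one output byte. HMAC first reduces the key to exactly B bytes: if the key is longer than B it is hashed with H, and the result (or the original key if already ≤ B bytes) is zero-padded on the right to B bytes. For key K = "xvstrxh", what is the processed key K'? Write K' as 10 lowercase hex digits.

2700000000

|K| = 7 > B = 5, so first hash the key.
H(K): sum = 120+118+115+116+114+120+104 = 807; mod 256 = 39 → 27.
Zero-pad H(K) = 27 to 5 bytes: K' = 27 00 00 00 00.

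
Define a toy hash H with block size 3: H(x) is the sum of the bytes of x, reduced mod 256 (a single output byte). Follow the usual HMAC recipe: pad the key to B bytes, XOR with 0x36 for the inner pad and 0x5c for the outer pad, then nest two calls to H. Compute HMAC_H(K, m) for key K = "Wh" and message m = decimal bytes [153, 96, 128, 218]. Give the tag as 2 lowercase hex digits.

Key "Wh" = 57 68 is 2 bytes ≤ B = 3; zero-pad to 3 bytes: K' = 57 68 00.
K' ⊕ ipad = 61 5e 36.  K' ⊕ opad = 0b 34 5c.
Inner input = (K'⊕ipad) ∥ m = 61 5e 36 ∥ 99 60 80 da.
Inner hash: sum = 97+94+54+153+96+128+218 = 840; mod 256 = 72 → 48.
Outer input = (K'⊕opad) ∥ inner = 0b 34 5c ∥ 48.
Outer hash (tag): sum = 11+52+92+72 = 227 → e3.

e3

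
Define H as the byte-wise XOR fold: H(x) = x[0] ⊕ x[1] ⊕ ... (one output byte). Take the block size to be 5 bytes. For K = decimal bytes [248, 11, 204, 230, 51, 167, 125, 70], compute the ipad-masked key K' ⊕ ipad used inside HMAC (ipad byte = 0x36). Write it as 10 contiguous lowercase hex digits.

4036363636

Key decimal bytes [248, 11, 204, 230, 51, 167, 125, 70] = f8 0b cc e6 33 a7 7d 46 is 8 bytes > B = 5, so hash it first: H(key) = 76, then zero-pad to 5 bytes: K' = 76 00 00 00 00.
XOR each byte with 0x36: 76⊕36=40, 00⊕36=36, 00⊕36=36, 00⊕36=36, 00⊕36=36.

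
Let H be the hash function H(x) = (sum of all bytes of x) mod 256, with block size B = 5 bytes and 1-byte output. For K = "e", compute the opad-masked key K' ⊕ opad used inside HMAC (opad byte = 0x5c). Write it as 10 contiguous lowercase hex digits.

Key "e" = 65 is 1 byte ≤ B = 5; zero-pad to 5 bytes: K' = 65 00 00 00 00.
XOR each byte with 0x5c: 65⊕5c=39, 00⊕5c=5c, 00⊕5c=5c, 00⊕5c=5c, 00⊕5c=5c.

395c5c5c5c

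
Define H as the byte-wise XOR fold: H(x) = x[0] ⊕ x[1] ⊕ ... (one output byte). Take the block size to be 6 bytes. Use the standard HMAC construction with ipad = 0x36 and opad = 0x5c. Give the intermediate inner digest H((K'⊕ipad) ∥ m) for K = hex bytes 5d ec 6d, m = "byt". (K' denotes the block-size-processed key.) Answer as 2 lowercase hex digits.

Key hex bytes 5d ec 6d is 3 bytes ≤ B = 6; zero-pad to 6 bytes: K' = 5d ec 6d 00 00 00.
K' ⊕ ipad = 6b da 5b 36 36 36.
Inner input = 6b da 5b 36 36 36 ∥ 62 79 74.
Inner hash: XOR 6b⊕da⊕5b⊕36⊕36⊕36⊕62⊕79⊕74 = b3.

b3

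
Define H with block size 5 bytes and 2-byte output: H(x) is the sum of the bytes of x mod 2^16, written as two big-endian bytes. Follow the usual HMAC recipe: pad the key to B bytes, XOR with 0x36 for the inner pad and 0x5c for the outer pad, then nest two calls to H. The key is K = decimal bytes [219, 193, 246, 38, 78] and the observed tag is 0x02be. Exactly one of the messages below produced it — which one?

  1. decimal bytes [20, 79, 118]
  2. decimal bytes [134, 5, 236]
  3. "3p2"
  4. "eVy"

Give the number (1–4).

4

Key decimal bytes [219, 193, 246, 38, 78] = db c1 f6 26 4e is exactly B = 5 bytes: K' = db c1 f6 26 4e.
K' ⊕ ipad = ed f7 c0 10 78; K' ⊕ opad = 87 9d aa 7a 12.
m1: inner = H(ed f7 c0 10 78 14 4f 76) = 04 05; tag = H(87 9d aa 7a 12 04 05) = 0263
m2: inner = H(ed f7 c0 10 78 86 05 ec) = 04 a3; tag = H(87 9d aa 7a 12 04 a3) = 0301
m3: inner = H(ed f7 c0 10 78 33 70 32) = 04 01; tag = H(87 9d aa 7a 12 04 01) = 025f
m4: inner = H(ed f7 c0 10 78 65 56 79) = 04 60; tag = H(87 9d aa 7a 12 04 60) = 02be ← matches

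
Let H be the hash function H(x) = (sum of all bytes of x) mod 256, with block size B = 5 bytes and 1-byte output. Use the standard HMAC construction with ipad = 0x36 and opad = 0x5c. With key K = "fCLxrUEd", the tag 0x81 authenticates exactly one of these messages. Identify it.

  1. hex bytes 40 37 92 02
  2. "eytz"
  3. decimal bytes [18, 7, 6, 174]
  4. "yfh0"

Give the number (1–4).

Key "fCLxrUEd" = 66 43 4c 78 72 55 45 64 is 8 bytes > B = 5, so hash it first: H(key) = dd, then zero-pad to 5 bytes: K' = dd 00 00 00 00.
K' ⊕ ipad = eb 36 36 36 36; K' ⊕ opad = 81 5c 5c 5c 5c.
m1: inner = H(eb 36 36 36 36 40 37 92 02) = ce; tag = H(81 5c 5c 5c 5c ce) = bf
m2: inner = H(eb 36 36 36 36 65 79 74 7a) = 8f; tag = H(81 5c 5c 5c 5c 8f) = 80
m3: inner = H(eb 36 36 36 36 12 07 06 ae) = 90; tag = H(81 5c 5c 5c 5c 90) = 81 ← matches
m4: inner = H(eb 36 36 36 36 79 66 68 30) = 3a; tag = H(81 5c 5c 5c 5c 3a) = 2b

3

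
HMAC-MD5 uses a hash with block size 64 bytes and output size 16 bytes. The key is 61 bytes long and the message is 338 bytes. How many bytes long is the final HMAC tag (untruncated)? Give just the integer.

The tag is one MD5 digest: 16 bytes.

16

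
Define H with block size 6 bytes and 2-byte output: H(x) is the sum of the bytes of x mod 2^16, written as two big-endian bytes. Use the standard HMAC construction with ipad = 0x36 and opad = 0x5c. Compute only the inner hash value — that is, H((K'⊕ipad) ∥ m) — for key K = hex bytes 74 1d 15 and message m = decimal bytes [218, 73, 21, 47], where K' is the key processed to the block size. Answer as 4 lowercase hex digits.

Key hex bytes 74 1d 15 is 3 bytes ≤ B = 6; zero-pad to 6 bytes: K' = 74 1d 15 00 00 00.
K' ⊕ ipad = 42 2b 23 36 36 36.
Inner input = 42 2b 23 36 36 36 ∥ da 49 15 2f.
Inner hash: sum = 66+43+35+54+54+54+218+73+21+47 = 665 → 02 99.

0299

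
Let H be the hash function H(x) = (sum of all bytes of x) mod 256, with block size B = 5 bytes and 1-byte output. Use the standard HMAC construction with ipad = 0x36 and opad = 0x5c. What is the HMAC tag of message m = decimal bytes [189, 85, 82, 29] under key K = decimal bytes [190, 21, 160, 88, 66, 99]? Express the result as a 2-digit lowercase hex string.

Key decimal bytes [190, 21, 160, 88, 66, 99] = be 15 a0 58 42 63 is 6 bytes > B = 5, so hash it first: H(key) = 70, then zero-pad to 5 bytes: K' = 70 00 00 00 00.
K' ⊕ ipad = 46 36 36 36 36.  K' ⊕ opad = 2c 5c 5c 5c 5c.
Inner input = (K'⊕ipad) ∥ m = 46 36 36 36 36 ∥ bd 55 52 1d.
Inner hash: sum = 70+54+54+54+54+189+85+82+29 = 671; mod 256 = 159 → 9f.
Outer input = (K'⊕opad) ∥ inner = 2c 5c 5c 5c 5c ∥ 9f.
Outer hash (tag): sum = 44+92+92+92+92+159 = 571; mod 256 = 59 → 3b.

3b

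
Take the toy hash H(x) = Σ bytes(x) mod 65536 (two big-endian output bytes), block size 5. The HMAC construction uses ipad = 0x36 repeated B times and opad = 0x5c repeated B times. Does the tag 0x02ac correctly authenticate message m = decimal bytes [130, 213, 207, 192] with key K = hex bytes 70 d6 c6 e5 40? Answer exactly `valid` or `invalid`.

Key hex bytes 70 d6 c6 e5 40 is exactly B = 5 bytes: K' = 70 d6 c6 e5 40.
K' ⊕ ipad = 46 e0 f0 d3 76; K' ⊕ opad = 2c 8a 9a b9 1c.
Inner hash: sum = 70+224+240+211+118+130+213+207+192 = 1605 → 06 45.
Outer hash (recomputed tag): sum = 44+138+154+185+28+6+69 = 624 → 02 70.
Recomputed tag = 0270; claimed = 02ac → mismatch.

invalid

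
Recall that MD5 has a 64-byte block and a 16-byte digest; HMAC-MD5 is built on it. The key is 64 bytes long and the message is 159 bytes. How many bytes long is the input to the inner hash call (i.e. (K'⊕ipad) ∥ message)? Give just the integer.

Key is 64 ≤ 64 bytes, zero-padded: |K'| = 64.
Inner input = (K'⊕ipad) ∥ m → 64 + 159 = 223 bytes.

223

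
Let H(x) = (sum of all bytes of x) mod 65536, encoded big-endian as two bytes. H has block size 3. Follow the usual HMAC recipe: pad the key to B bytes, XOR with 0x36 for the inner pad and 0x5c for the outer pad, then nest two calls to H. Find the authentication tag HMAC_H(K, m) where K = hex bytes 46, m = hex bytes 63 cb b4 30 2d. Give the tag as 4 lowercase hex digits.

Key hex bytes 46 is 1 byte ≤ B = 3; zero-pad to 3 bytes: K' = 46 00 00.
K' ⊕ ipad = 70 36 36.  K' ⊕ opad = 1a 5c 5c.
Inner input = (K'⊕ipad) ∥ m = 70 36 36 ∥ 63 cb b4 30 2d.
Inner hash: sum = 112+54+54+99+203+180+48+45 = 795 → 03 1b.
Outer input = (K'⊕opad) ∥ inner = 1a 5c 5c ∥ 03 1b.
Outer hash (tag): sum = 26+92+92+3+27 = 240 → 00 f0.

00f0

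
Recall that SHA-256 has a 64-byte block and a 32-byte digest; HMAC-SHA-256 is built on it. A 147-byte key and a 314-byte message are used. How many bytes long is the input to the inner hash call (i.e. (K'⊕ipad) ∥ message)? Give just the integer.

Key is 147 > 64 bytes, so it is hashed to 32 bytes then zero-padded to 64: |K'| = 64.
Inner input = (K'⊕ipad) ∥ m → 64 + 314 = 378 bytes.

378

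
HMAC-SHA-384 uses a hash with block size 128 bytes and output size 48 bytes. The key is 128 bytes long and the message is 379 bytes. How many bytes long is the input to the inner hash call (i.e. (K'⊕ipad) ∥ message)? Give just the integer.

Key is 128 ≤ 128 bytes, zero-padded: |K'| = 128.
Inner input = (K'⊕ipad) ∥ m → 128 + 379 = 507 bytes.

507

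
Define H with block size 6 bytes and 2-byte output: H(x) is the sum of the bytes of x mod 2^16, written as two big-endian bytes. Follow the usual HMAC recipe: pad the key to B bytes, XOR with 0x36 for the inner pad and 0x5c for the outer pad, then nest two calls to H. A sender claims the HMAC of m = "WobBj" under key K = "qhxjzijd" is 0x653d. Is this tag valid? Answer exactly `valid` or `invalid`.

invalid

Key "qhxjzijd" = 71 68 78 6a 7a 69 6a 64 is 8 bytes > B = 6, so hash it first: H(key) = 03 6c, then zero-pad to 6 bytes: K' = 03 6c 00 00 00 00.
K' ⊕ ipad = 35 5a 36 36 36 36; K' ⊕ opad = 5f 30 5c 5c 5c 5c.
Inner hash: sum = 53+90+54+54+54+54+87+111+98+66+106 = 827 → 03 3b.
Outer hash (recomputed tag): sum = 95+48+92+92+92+92+3+59 = 573 → 02 3d.
Recomputed tag = 023d; claimed = 653d → mismatch.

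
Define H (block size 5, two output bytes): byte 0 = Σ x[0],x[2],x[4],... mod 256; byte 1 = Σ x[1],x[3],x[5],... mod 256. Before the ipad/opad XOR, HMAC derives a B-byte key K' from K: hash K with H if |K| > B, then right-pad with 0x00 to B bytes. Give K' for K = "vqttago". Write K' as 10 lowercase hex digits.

|K| = 7 > B = 5, so first hash the key.
H(K): even-index sum = 442 mod 256 = 186; odd-index sum = 332 mod 256 = 76 → ba 4c.
Zero-pad H(K) = ba 4c to 5 bytes: K' = ba 4c 00 00 00.

ba4c000000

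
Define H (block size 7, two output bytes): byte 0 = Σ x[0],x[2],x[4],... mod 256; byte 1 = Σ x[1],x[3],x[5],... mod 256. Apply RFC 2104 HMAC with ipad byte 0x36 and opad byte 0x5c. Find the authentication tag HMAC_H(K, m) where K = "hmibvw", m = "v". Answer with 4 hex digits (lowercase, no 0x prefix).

Key "hmibvw" = 68 6d 69 62 76 77 is 6 bytes ≤ B = 7; zero-pad to 7 bytes: K' = 68 6d 69 62 76 77 00.
K' ⊕ ipad = 5e 5b 5f 54 40 41 36.  K' ⊕ opad = 34 31 35 3e 2a 2b 5c.
Inner input = (K'⊕ipad) ∥ m = 5e 5b 5f 54 40 41 36 ∥ 76.
Inner hash: even-index sum = 307 mod 256 = 51; odd-index sum = 358 mod 256 = 102 → 33 66.
Outer input = (K'⊕opad) ∥ inner = 34 31 35 3e 2a 2b 5c ∥ 33 66.
Outer hash (tag): even-index sum = 341 mod 256 = 85; odd-index sum = 205 mod 256 = 205 → 55 cd.

55cd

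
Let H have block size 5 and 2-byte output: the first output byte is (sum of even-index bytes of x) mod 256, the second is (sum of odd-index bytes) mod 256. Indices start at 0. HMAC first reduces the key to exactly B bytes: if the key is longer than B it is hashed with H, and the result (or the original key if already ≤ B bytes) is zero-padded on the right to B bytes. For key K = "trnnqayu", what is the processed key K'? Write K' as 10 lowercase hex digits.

|K| = 8 > B = 5, so first hash the key.
H(K): even-index sum = 460 mod 256 = 204; odd-index sum = 438 mod 256 = 182 → cc b6.
Zero-pad H(K) = cc b6 to 5 bytes: K' = cc b6 00 00 00.

ccb6000000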